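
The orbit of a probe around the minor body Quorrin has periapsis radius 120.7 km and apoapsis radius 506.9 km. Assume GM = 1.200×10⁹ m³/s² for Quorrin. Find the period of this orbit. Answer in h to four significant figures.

T ≈ 8.857 h

Semi-major axis a = (r_p + r_a)/2 = (120.70 + 506.90)/2 = 313.80 km = 3.138×10⁵ m.
By Kepler's third law T = 2π√(a³/μ) = 2π × 5.074×10³ = 3.188×10⁴ s.
= 8.857 h.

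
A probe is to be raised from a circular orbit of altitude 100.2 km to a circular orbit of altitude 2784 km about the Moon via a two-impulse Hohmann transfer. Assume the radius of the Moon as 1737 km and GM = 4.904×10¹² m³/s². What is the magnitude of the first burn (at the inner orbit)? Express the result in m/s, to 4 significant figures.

r₁ = 1737 + 100.2 = 1837.2 km = 1.8372×10⁶ m.
r₂ = 1737 + 2784 = 4521.0 km = 4.5210×10⁶ m.
Transfer ellipse a_t = (r₁ + r₂)/2 = 3.179×10⁶ m.
At r₁: circular v_c1 = √(μ/r₁) = 1634 m/s; transfer-perilune v_p = √[μ(2/r₁ − 1/a_t)] = 1948 m/s.
Δv₁ = v_p − v_c1 = 314.5 m/s.

Δv ≈ 314.5 m/s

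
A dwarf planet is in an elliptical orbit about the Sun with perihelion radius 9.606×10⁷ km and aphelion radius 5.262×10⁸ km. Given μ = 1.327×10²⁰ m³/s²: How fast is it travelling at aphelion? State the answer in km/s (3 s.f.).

Semi-major axis a = (r_p + r_a)/2 = 3.1113×10⁸ km = 3.111×10¹¹ m.
Vis-viva: v² = μ(2/r − 1/a) = 1.327×10²⁰ × (3.801×10⁻¹² − 3.214×10⁻¹²) = 7.786×10⁷ m²/s².
v = 8824 m/s = 8.824 km/s.

v ≈ 8.82 km/s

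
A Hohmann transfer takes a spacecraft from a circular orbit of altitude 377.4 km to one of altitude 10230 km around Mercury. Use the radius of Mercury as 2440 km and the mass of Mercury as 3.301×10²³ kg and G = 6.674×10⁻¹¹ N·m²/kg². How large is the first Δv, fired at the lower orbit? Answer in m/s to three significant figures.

Δv ≈ 781 m/s

μ = GM = 6.674×10⁻¹¹ × 3.301×10²³ = 2.203×10¹³ m³/s².
r₁ = 2440 + 377.4 = 2817.4 km = 2.8174×10⁶ m.
r₂ = 2440 + 10230 = 12670 km = 1.2670×10⁷ m.
Transfer ellipse a_t = (r₁ + r₂)/2 = 7.744×10⁶ m.
At r₁: circular v_c1 = √(μ/r₁) = 2796 m/s; transfer-periherm v_p = √[μ(2/r₁ − 1/a_t)] = 3577 m/s.
Δv₁ = v_p − v_c1 = 780.5 m/s.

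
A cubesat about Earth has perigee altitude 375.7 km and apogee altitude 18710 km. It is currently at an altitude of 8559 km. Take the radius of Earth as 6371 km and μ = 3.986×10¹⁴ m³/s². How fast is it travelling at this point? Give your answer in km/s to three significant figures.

r_p = 6371 + 375.7 = 6746.7 km = 6.7467×10⁶ m.
r_a = 6371 + 18710 = 25081 km = 2.5081×10⁷ m.
r = 6371 + 8559 = 14930 km = 1.493×10⁷ m.
Semi-major axis a = (r_p + r_a)/2 = 15914 km = 1.591×10⁷ m.
Vis-viva: v² = μ(2/r − 1/a) = 3.986×10¹⁴ × (1.340×10⁻⁷ − 6.284×10⁻⁸) = 2.835×10⁷ m²/s².
v = 5324 m/s = 5.324 km/s.

v ≈ 5.32 km/s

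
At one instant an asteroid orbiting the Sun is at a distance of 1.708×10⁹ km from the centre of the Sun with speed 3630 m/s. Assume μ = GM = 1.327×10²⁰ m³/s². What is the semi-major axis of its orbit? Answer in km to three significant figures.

r = 1.708×10¹² m.
Specific orbital energy ε = v²/2 − μ/r = (3630)²/2 − 1.327×10²⁰/1.708×10¹² = -7.110×10⁷ J/kg.
Since ε = −μ/(2a), a = −μ/(2ε) = 9.331×10¹¹ m = 9.3313×10⁸ km.

a ≈ 9.33×10⁸ km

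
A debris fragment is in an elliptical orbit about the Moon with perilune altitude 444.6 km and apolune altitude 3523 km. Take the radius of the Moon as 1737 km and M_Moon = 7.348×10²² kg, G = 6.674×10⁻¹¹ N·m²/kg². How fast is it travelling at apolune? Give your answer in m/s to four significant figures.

μ = GM = 6.674×10⁻¹¹ × 7.348×10²² = 4.904×10¹² m³/s².
r_p = 1737 + 444.6 = 2181.6 km = 2.1816×10⁶ m.
r_a = 1737 + 3523 = 5260.0 km = 5.2600×10⁶ m.
Semi-major axis a = (r_p + r_a)/2 = 3720.8 km = 3.721×10⁶ m.
Vis-viva: v² = μ(2/r − 1/a) = 4.904×10¹² × (3.802×10⁻⁷ − 2.688×10⁻⁷) = 5.466×10⁵ m²/s².
v = 739.4 m/s.

v ≈ 739.4 m/s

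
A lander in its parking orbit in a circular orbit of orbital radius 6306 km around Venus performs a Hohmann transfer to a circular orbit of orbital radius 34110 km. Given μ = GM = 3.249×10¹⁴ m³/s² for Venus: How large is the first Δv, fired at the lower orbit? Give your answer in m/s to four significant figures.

r₁ = 6306 km = 6.306×10⁶ m.
r₂ = 34110 km = 3.411×10⁷ m.
Transfer ellipse a_t = (r₁ + r₂)/2 = 2.021×10⁷ m.
At r₁: circular v_c1 = √(μ/r₁) = 7178 m/s; transfer-periapsis v_p = √[μ(2/r₁ − 1/a_t)] = 9326 m/s.
Δv₁ = v_p − v_c1 = 2148 m/s.

Δv ≈ 2148 m/s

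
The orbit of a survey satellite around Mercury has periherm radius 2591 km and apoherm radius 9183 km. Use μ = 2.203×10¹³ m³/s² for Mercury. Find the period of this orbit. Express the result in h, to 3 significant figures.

Semi-major axis a = (r_p + r_a)/2 = (2591.0 + 9183.0)/2 = 5887.0 km = 5.887×10⁶ m.
By Kepler's third law T = 2π√(a³/μ) = 2π × 3.043×10³ = 1.912×10⁴ s.
= 5.311 h.

T ≈ 5.31 h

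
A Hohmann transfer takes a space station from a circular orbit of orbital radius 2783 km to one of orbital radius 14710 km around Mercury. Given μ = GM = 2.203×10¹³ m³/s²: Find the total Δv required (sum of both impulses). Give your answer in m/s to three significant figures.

r₁ = 2783 km = 2.783×10⁶ m.
r₂ = 14710 km = 1.471×10⁷ m.
Transfer ellipse a_t = (r₁ + r₂)/2 = 8.746×10⁶ m.
At r₁: circular v_c1 = √(μ/r₁) = 2814 m/s; transfer-periherm v_p = √[μ(2/r₁ − 1/a_t)] = 3649 m/s.
Δv₁ = v_p − v_c1 = 835.2 m/s.
At r₂: circular v_c2 = √(μ/r₂) = 1224 m/s; transfer-apoherm v_a = √[μ(2/r₂ − 1/a_t)] = 690.3 m/s.
Δv₂ = v_c2 − v_a = 533.5 m/s.
Total Δv = Δv₁ + Δv₂ = 1369 m/s.

Δv_total ≈ 1370 m/s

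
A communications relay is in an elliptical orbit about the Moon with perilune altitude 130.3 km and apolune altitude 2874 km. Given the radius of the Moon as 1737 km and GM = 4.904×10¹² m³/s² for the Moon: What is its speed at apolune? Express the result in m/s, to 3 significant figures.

v ≈ 783 m/s

r_p = 1737 + 130.3 = 1867.3 km = 1.8673×10⁶ m.
r_a = 1737 + 2874 = 4611.0 km = 4.6110×10⁶ m.
Semi-major axis a = (r_p + r_a)/2 = 3239.2 km = 3.239×10⁶ m.
Vis-viva: v² = μ(2/r − 1/a) = 4.904×10¹² × (4.337×10⁻⁷ − 3.087×10⁻⁷) = 6.131×10⁵ m²/s².
v = 783.0 m/s.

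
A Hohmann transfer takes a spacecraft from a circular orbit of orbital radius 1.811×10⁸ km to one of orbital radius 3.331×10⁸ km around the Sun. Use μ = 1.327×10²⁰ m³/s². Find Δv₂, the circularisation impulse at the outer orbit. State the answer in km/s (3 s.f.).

r₁ = 1.811×10⁸ km = 1.811×10¹¹ m.
r₂ = 3.331×10⁸ km = 3.331×10¹¹ m.
Transfer ellipse a_t = (r₁ + r₂)/2 = 2.571×10¹¹ m.
At r₁: circular v_c1 = √(μ/r₁) = 27070 m/s; transfer-perihelion v_p = √[μ(2/r₁ − 1/a_t)] = 30810 m/s.
At r₂: circular v_c2 = √(μ/r₂) = 19960 m/s; transfer-aphelion v_a = √[μ(2/r₂ − 1/a_t)] = 16750 m/s.
Δv₂ = v_c2 − v_a = 3208 m/s.
= 3.208 km/s.

Δv ≈ 3.21 km/s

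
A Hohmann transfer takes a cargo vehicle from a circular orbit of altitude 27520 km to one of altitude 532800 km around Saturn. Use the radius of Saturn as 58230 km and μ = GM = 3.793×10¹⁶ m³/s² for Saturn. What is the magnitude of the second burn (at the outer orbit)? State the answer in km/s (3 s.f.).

r₁ = 58230 + 27520 = 85750 km = 8.5750×10⁷ m.
r₂ = 58230 + 532800 = 591030 km = 5.9103×10⁸ m.
Transfer ellipse a_t = (r₁ + r₂)/2 = 3.384×10⁸ m.
At r₁: circular v_c1 = √(μ/r₁) = 21030 m/s; transfer-perikrone v_p = √[μ(2/r₁ − 1/a_t)] = 27800 m/s.
At r₂: circular v_c2 = √(μ/r₂) = 8011 m/s; transfer-apokrone v_a = √[μ(2/r₂ − 1/a_t)] = 4033 m/s.
Δv₂ = v_c2 − v_a = 3978 m/s.
= 3.978 km/s.

Δv ≈ 3.98 km/s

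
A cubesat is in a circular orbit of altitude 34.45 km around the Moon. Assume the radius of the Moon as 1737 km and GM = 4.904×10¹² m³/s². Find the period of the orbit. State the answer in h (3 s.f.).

r = 1737 + 34.45 = 1771.5 km = 1.7714×10⁶ m.
Kepler's third law: T = 2π√(r³/μ) = 2π√((1.771×10⁶)³ / 4.904×10¹²).
r³/μ = 1.134×10⁶ s², so T = 2π × 1.065×10³ = 6.690×10³ s.
Converting: 6.690×10³ s ÷ 3600 = 1.858 h.

T ≈ 1.86 h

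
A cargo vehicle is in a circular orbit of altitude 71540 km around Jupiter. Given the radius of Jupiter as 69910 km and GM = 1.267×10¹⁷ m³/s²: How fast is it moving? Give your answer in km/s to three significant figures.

v ≈ 29.9 km/s

r = 69910 + 71540 = 141450 km = 1.4145×10⁸ m.
For a circular orbit v = √(μ/r) = √(1.267×10¹⁷ / 1.414×10⁸) = √(8.957×10⁸) = 29930 m/s.
That is 29.93 km/s.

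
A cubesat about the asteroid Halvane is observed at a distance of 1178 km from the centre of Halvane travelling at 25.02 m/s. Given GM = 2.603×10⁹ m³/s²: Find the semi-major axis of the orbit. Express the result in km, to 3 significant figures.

r = 1.178×10⁶ m.
Specific orbital energy ε = v²/2 − μ/r = (25.02)²/2 − 2.603×10⁹/1.178×10⁶ = -1.897×10³ J/kg.
Since ε = −μ/(2a), a = −μ/(2ε) = 6.862×10⁵ m = 686.20 km.

a ≈ 686 km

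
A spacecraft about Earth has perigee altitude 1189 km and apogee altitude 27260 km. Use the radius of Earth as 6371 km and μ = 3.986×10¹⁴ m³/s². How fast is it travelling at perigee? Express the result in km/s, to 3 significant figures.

v ≈ 9.28 km/s

r_p = 6371 + 1189 = 7560.0 km = 7.5600×10⁶ m.
r_a = 6371 + 27260 = 33631 km = 3.3631×10⁷ m.
Semi-major axis a = (r_p + r_a)/2 = 20596 km = 2.060×10⁷ m.
Vis-viva: v² = μ(2/r − 1/a) = 3.986×10¹⁴ × (2.646×10⁻⁷ − 4.855×10⁻⁸) = 8.610×10⁷ m²/s².
v = 9279 m/s = 9.279 km/s.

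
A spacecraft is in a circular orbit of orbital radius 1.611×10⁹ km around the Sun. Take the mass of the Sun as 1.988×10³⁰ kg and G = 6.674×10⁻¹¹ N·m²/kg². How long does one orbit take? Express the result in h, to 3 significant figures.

μ = GM = 6.674×10⁻¹¹ × 1.988×10³⁰ = 1.327×10²⁰ m³/s².
r = 1.611×10⁹ km = 1.611×10¹² m.
Kepler's third law: T = 2π√(r³/μ) = 2π√((1.611×10¹²)³ / 1.327×10²⁰).
r³/μ = 3.151×10¹⁶ s², so T = 2π × 1.775×10⁸ = 1.115×10⁹ s.
Converting: 1.115×10⁹ s ÷ 3600 = 3.098×10⁵ h.

T ≈ 310000 h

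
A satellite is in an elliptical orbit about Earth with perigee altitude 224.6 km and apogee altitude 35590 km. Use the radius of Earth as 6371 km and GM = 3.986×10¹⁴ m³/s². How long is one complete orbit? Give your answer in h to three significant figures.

T ≈ 10.5 h

r_p = 6371 + 224.6 = 6595.6 km = 6.5956×10⁶ m.
r_a = 6371 + 35590 = 41961 km = 4.1961×10⁷ m.
Semi-major axis a = (r_p + r_a)/2 = (6595.6 + 41961)/2 = 24278 km = 2.428×10⁷ m.
By Kepler's third law T = 2π√(a³/μ) = 2π × 5.992×10³ = 3.765×10⁴ s.
= 10.46 h.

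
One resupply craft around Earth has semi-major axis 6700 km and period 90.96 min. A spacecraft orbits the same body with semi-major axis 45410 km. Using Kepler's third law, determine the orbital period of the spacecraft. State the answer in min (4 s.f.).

Kepler's third law: T² ∝ a³, so T₂ = T₁ (a₂/a₁)^(3/2).
a₂/a₁ = 6.778, (a₂/a₁)^(3/2) = 17.64.
T₂ = 90.96 × 17.64 = 1605 min.

T₂ ≈ 1605 min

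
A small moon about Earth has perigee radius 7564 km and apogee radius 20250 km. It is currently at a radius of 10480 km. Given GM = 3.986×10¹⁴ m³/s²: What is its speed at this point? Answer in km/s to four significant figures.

v ≈ 6.885 km/s

Semi-major axis a = (r_p + r_a)/2 = 13907 km = 1.391×10⁷ m.
Vis-viva: v² = μ(2/r − 1/a) = 3.986×10¹⁴ × (1.908×10⁻⁷ − 7.191×10⁻⁸) = 4.741×10⁷ m²/s².
v = 6885 m/s = 6.885 km/s.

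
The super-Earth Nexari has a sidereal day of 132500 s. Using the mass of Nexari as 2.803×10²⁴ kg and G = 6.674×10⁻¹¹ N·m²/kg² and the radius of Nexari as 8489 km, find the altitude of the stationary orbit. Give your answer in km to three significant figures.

h_sync ≈ 35200 km

μ = GM = 6.674×10⁻¹¹ × 2.803×10²⁴ = 1.871×10¹⁴ m³/s².
A synchronous orbit has period T, so by Kepler's third law a = (μT²/4π²)^(1/3).
μT²/4π² = 1.871×10¹⁴ × (1.325×10⁵)² / 39.48 = 8.319×10²² m³.
a = 4.365×10⁷ m = 43654 km.
Altitude h = a − R = 43654 − 8489 = 35165 km.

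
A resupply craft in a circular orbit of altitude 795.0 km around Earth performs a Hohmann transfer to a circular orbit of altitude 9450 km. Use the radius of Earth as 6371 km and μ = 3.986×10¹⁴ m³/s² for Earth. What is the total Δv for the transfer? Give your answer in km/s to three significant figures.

r₁ = 6371 + 795.0 = 7166.0 km = 7.1660×10⁶ m.
r₂ = 6371 + 9450 = 15821 km = 1.5821×10⁷ m.
Transfer ellipse a_t = (r₁ + r₂)/2 = 1.149×10⁷ m.
At r₁: circular v_c1 = √(μ/r₁) = 7458 m/s; transfer-perigee v_p = √[μ(2/r₁ − 1/a_t)] = 8750 m/s.
Δv₁ = v_p − v_c1 = 1292 m/s.
At r₂: circular v_c2 = √(μ/r₂) = 5019 m/s; transfer-apogee v_a = √[μ(2/r₂ − 1/a_t)] = 3963 m/s.
Δv₂ = v_c2 − v_a = 1056 m/s.
Total Δv = Δv₁ + Δv₂ = 2348 m/s = 2.348 km/s.

Δv_total ≈ 2.35 km/s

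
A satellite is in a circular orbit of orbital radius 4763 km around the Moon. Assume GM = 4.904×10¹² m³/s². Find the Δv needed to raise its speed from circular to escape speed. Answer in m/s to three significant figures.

Δv ≈ 420 m/s

r = 4763 km = 4.763×10⁶ m.
Circular speed v_c = √(μ/r) = 1015 m/s.
Escape speed v_esc = √(2μ/r) = √2 × v_c = 1435 m/s.
Δv = v_esc − v_c = 420.3 m/s.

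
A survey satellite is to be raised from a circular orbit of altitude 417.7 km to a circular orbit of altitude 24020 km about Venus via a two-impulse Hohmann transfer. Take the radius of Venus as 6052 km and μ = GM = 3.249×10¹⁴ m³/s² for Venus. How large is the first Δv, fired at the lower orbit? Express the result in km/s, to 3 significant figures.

Δv ≈ 2.00 km/s

r₁ = 6052 + 417.7 = 6469.7 km = 6.4697×10⁶ m.
r₂ = 6052 + 24020 = 30072 km = 3.0072×10⁷ m.
Transfer ellipse a_t = (r₁ + r₂)/2 = 1.827×10⁷ m.
At r₁: circular v_c1 = √(μ/r₁) = 7087 m/s; transfer-periapsis v_p = √[μ(2/r₁ − 1/a_t)] = 9091 m/s.
Δv₁ = v_p − v_c1 = 2005 m/s.
= 2.005 km/s.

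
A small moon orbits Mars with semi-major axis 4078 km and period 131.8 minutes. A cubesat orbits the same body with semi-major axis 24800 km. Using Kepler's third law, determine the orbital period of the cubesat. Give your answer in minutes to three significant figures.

Kepler's third law: T² ∝ a³, so T₂ = T₁ (a₂/a₁)^(3/2).
a₂/a₁ = 6.081, (a₂/a₁)^(3/2) = 15.00.
T₂ = 131.8 × 15.00 = 1977 minutes.

T₂ ≈ 1980 minutes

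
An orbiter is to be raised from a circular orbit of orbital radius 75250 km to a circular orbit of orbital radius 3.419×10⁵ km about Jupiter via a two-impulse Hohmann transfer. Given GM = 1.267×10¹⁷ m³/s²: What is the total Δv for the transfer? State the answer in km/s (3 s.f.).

Δv_total ≈ 19.2 km/s

r₁ = 75250 km = 7.525×10⁷ m.
r₂ = 3.419×10⁵ km = 3.419×10⁸ m.
Transfer ellipse a_t = (r₁ + r₂)/2 = 2.086×10⁸ m.
At r₁: circular v_c1 = √(μ/r₁) = 41030 m/s; transfer-perijove v_p = √[μ(2/r₁ − 1/a_t)] = 52540 m/s.
Δv₁ = v_p − v_c1 = 11500 m/s.
At r₂: circular v_c2 = √(μ/r₂) = 19250 m/s; transfer-apojove v_a = √[μ(2/r₂ − 1/a_t)] = 11560 m/s.
Δv₂ = v_c2 − v_a = 7688 m/s.
Total Δv = Δv₁ + Δv₂ = 19190 m/s = 19.19 km/s.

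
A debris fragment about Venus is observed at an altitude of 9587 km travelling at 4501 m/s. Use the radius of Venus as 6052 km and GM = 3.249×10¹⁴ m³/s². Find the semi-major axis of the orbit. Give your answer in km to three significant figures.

a ≈ 15300 km

r = 6052 + 9587 = 15639 km = 1.564×10⁷ m.
Vis-viva rearranged: 1/a = 2/r − v²/μ = 1.279×10⁻⁷ − 6.235×10⁻⁸ = 6.553×10⁻⁸ m⁻¹.
a = 1.526×10⁷ m = 15260 km.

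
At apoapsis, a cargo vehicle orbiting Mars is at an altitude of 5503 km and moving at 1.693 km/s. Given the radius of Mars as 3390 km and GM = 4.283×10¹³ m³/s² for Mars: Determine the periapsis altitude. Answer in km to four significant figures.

periapsis altitude ≈ 377.3 km

r_a = 3390 + 5503 = 8893.0 km = 8.893×10⁶ m.
Specific energy ε = v²/2 − μ/r = -3.383×10⁶ J/kg, so a = −μ/(2ε) = 6.330×10⁶ m.
The apsides satisfy r_p + r_a = 2a, so the periapsis radius is 2a − r_a = 3.767×10⁶ m = 3767.3 km.
Periapsis altitude = 3767.3 − 3390 = 377.27 km.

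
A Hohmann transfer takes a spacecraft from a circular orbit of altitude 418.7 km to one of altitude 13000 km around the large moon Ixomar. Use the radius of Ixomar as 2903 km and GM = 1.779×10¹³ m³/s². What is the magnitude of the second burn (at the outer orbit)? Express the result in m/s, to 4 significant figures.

r₁ = 2903 + 418.7 = 3321.7 km = 3.3217×10⁶ m.
r₂ = 2903 + 13000 = 15903 km = 1.5903×10⁷ m.
Transfer ellipse a_t = (r₁ + r₂)/2 = 9.612×10⁶ m.
At r₁: circular v_c1 = √(μ/r₁) = 2314 m/s; transfer-periapsis v_p = √[μ(2/r₁ − 1/a_t)] = 2977 m/s.
At r₂: circular v_c2 = √(μ/r₂) = 1058 m/s; transfer-apoapsis v_a = √[μ(2/r₂ − 1/a_t)] = 621.7 m/s.
Δv₂ = v_c2 − v_a = 435.9 m/s.

Δv ≈ 435.9 m/s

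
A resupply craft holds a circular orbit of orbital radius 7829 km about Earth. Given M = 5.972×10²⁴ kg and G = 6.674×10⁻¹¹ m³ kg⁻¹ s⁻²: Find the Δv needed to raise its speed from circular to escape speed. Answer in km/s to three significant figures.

μ = GM = 6.674×10⁻¹¹ × 5.972×10²⁴ = 3.986×10¹⁴ m³/s².
r = 7829 km = 7.829×10⁶ m.
Circular speed v_c = √(μ/r) = 7135 m/s.
Escape speed v_esc = √(2μ/r) = √2 × v_c = 10090 m/s.
Δv = v_esc − v_c = 2955 m/s = 2.955 km/s.

Δv ≈ 2.96 km/s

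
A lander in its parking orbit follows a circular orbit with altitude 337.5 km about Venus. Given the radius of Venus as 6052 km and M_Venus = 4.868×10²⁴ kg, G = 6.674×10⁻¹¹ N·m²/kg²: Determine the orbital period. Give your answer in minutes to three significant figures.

T ≈ 93.8 minutes

μ = GM = 6.674×10⁻¹¹ × 4.868×10²⁴ = 3.249×10¹⁴ m³/s².
r = 6052 + 337.5 = 6389.5 km = 6.3895×10⁶ m.
Kepler's third law: T = 2π√(r³/μ) = 2π√((6.390×10⁶)³ / 3.249×10¹⁴).
r³/μ = 8.029×10⁵ s², so T = 2π × 8.960×10² = 5.630×10³ s.
Converting: 5.630×10³ s ÷ 60.00 = 93.83 minutes.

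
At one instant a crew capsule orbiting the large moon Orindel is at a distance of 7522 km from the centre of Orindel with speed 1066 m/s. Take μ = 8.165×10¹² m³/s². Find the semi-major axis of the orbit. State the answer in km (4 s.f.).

r = 7.522×10⁶ m.
Vis-viva rearranged: 1/a = 2/r − v²/μ = 2.659×10⁻⁷ − 1.392×10⁻⁷ = 1.267×10⁻⁷ m⁻¹.
a = 7.892×10⁶ m = 7891.9 km.

a ≈ 7892 km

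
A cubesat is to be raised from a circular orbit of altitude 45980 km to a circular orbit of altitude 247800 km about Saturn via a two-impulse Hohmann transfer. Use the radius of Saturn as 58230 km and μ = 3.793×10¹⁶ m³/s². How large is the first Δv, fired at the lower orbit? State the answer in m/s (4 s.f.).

Δv ≈ 4225 m/s

r₁ = 58230 + 45980 = 104210 km = 1.0421×10⁸ m.
r₂ = 58230 + 247800 = 306030 km = 3.0603×10⁸ m.
Transfer ellipse a_t = (r₁ + r₂)/2 = 2.051×10⁸ m.
At r₁: circular v_c1 = √(μ/r₁) = 19080 m/s; transfer-perikrone v_p = √[μ(2/r₁ − 1/a_t)] = 23300 m/s.
Δv₁ = v_p − v_c1 = 4225 m/s.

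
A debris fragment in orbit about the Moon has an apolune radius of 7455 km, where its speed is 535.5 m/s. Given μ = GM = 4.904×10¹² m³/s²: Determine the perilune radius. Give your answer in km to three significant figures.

r_a = 7.455×10⁶ m.
Specific energy ε = v²/2 − μ/r = -5.144×10⁵ J/kg, so a = −μ/(2ε) = 4.766×10⁶ m.
The apsides satisfy r_p + r_a = 2a, so the perilune radius is 2a − r_a = 2.078×10⁶ m = 2077.8 km.

perilune radius ≈ 2080 km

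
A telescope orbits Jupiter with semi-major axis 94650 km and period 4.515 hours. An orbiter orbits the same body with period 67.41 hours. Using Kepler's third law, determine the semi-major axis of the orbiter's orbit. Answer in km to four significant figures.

a₂ ≈ 5.739×10⁵ km

Kepler's third law: a³ ∝ T², so a₂ = a₁ (T₂/T₁)^(2/3).
T₂/T₁ = 14.93, (T₂/T₁)^(2/3) = 6.063.
a₂ = 94650 × 6.063 = 5.739×10⁵ km.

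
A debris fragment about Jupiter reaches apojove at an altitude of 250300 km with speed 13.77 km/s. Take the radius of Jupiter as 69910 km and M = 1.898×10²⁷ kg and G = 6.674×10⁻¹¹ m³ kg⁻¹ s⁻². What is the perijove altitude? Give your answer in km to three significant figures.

perijove altitude ≈ 31000 km

μ = GM = 6.674×10⁻¹¹ × 1.898×10²⁷ = 1.267×10¹⁷ m³/s².
r_a = 69910 + 250300 = 3.2021×10⁵ km = 3.202×10⁸ m.
Specific energy ε = v²/2 − μ/r = -3.008×10⁸ J/kg, so a = −μ/(2ε) = 2.106×10⁸ m.
The apsides satisfy r_p + r_a = 2a, so the perijove radius is 2a − r_a = 1.009×10⁸ m = 1.0093×10⁵ km.
Perijove altitude = 1.0093×10⁵ − 69910 = 31019 km.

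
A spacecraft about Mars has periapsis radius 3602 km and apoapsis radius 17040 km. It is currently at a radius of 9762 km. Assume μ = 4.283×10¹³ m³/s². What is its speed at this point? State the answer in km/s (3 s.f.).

v ≈ 2.15 km/s

Semi-major axis a = (r_p + r_a)/2 = 10321 km = 1.032×10⁷ m.
Vis-viva: v² = μ(2/r − 1/a) = 4.283×10¹³ × (2.049×10⁻⁷ − 9.689×10⁻⁸) = 4.625×10⁶ m²/s².
v = 2151 m/s = 2.151 km/s.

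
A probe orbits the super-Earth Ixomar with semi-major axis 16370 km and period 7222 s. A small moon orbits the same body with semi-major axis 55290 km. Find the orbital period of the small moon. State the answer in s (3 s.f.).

T₂ ≈ 44800 s

Kepler's third law: T² ∝ a³, so T₂ = T₁ (a₂/a₁)^(3/2).
a₂/a₁ = 3.378, (a₂/a₁)^(3/2) = 6.207.
T₂ = 7222 × 6.207 = 44830 s.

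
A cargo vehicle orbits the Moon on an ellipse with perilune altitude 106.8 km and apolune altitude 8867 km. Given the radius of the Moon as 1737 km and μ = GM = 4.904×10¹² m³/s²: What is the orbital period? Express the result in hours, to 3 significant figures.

T ≈ 12.2 hours

r_p = 1737 + 106.8 = 1843.8 km = 1.8438×10⁶ m.
r_a = 1737 + 8867 = 10604 km = 1.0604×10⁷ m.
Semi-major axis a = (r_p + r_a)/2 = (1843.8 + 10604)/2 = 6223.9 km = 6.224×10⁶ m.
By Kepler's third law T = 2π√(a³/μ) = 2π × 7.012×10³ = 4.406×10⁴ s.
= 12.24 hours.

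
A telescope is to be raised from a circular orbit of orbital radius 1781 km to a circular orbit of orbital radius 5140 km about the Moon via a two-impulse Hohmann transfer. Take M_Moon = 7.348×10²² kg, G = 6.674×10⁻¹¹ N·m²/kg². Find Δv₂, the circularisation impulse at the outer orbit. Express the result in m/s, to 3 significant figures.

Δv ≈ 276 m/s

μ = GM = 6.674×10⁻¹¹ × 7.348×10²² = 4.904×10¹² m³/s².
r₁ = 1781 km = 1.781×10⁶ m.
r₂ = 5140 km = 5.140×10⁶ m.
Transfer ellipse a_t = (r₁ + r₂)/2 = 3.460×10⁶ m.
At r₁: circular v_c1 = √(μ/r₁) = 1659 m/s; transfer-perilune v_p = √[μ(2/r₁ − 1/a_t)] = 2022 m/s.
At r₂: circular v_c2 = √(μ/r₂) = 976.8 m/s; transfer-apolune v_a = √[μ(2/r₂ − 1/a_t)] = 700.7 m/s.
Δv₂ = v_c2 − v_a = 276.0 m/s.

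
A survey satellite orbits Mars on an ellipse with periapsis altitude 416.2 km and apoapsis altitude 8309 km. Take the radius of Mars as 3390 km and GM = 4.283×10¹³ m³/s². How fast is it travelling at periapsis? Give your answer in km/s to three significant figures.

v ≈ 4.12 km/s

r_p = 3390 + 416.2 = 3806.2 km = 3.8062×10⁶ m.
r_a = 3390 + 8309 = 11699 km = 1.1699×10⁷ m.
Semi-major axis a = (r_p + r_a)/2 = 7752.6 km = 7.753×10⁶ m.
Vis-viva: v² = μ(2/r − 1/a) = 4.283×10¹³ × (5.255×10⁻⁷ − 1.290×10⁻⁷) = 1.698×10⁷ m²/s².
v = 4121 m/s = 4.121 km/s.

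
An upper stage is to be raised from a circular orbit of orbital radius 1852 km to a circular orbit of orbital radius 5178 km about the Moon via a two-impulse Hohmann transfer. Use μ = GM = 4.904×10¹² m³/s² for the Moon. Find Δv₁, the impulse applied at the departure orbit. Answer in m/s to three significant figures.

Δv ≈ 348 m/s

r₁ = 1852 km = 1.852×10⁶ m.
r₂ = 5178 km = 5.178×10⁶ m.
Transfer ellipse a_t = (r₁ + r₂)/2 = 3.515×10⁶ m.
At r₁: circular v_c1 = √(μ/r₁) = 1627 m/s; transfer-perilune v_p = √[μ(2/r₁ − 1/a_t)] = 1975 m/s.
Δv₁ = v_p − v_c1 = 347.8 m/s.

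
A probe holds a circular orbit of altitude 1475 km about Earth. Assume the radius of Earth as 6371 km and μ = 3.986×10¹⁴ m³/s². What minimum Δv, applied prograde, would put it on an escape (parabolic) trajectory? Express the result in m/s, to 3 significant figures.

r = 6371 + 1475 = 7846.0 km = 7.8460×10⁶ m.
Circular speed v_c = √(μ/r) = 7128 m/s.
Escape speed v_esc = √(2μ/r) = √2 × v_c = 10080 m/s.
Δv = v_esc − v_c = 2952 m/s.

Δv ≈ 2950 m/s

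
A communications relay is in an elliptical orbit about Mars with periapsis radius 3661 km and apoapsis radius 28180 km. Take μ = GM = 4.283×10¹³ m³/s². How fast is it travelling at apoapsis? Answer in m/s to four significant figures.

v ≈ 591.2 m/s

Semi-major axis a = (r_p + r_a)/2 = 15920 km = 1.592×10⁷ m.
Vis-viva: v² = μ(2/r − 1/a) = 4.283×10¹³ × (7.097×10⁻⁸ − 6.281×10⁻⁸) = 3.495×10⁵ m²/s².
v = 591.2 m/s.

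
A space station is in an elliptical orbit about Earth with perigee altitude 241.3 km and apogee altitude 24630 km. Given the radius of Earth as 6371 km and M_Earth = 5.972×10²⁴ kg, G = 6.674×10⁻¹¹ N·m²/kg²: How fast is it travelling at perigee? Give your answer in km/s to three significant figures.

μ = GM = 6.674×10⁻¹¹ × 5.972×10²⁴ = 3.986×10¹⁴ m³/s².
r_p = 6371 + 241.3 = 6612.3 km = 6.6123×10⁶ m.
r_a = 6371 + 24630 = 31001 km = 3.1001×10⁷ m.
Semi-major axis a = (r_p + r_a)/2 = 18807 km = 1.881×10⁷ m.
Vis-viva: v² = μ(2/r − 1/a) = 3.986×10¹⁴ × (3.025×10⁻⁷ − 5.317×10⁻⁸) = 9.936×10⁷ m²/s².
v = 9968 m/s = 9.968 km/s.

v ≈ 9.97 km/s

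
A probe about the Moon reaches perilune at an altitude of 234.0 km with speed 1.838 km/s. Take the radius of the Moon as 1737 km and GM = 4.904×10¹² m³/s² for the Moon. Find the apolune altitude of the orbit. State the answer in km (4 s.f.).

r_p = 1737 + 234.0 = 1971.0 km = 1.971×10⁶ m.
Specific energy ε = v²/2 − μ/r = -7.990×10⁵ J/kg, so a = −μ/(2ε) = 3.069×10⁶ m.
The apsides satisfy r_p + r_a = 2a, so the apolune radius is 2a − r_p = 4.167×10⁶ m = 4167.0 km.
Apolune altitude = 4167.0 − 1737 = 2430.0 km.

apolune altitude ≈ 2430 km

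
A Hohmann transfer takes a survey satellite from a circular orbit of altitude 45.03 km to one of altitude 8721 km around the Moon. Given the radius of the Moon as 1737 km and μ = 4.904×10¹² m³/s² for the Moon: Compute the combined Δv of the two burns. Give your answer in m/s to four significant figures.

Δv_total ≈ 824.9 m/s

r₁ = 1737 + 45.03 = 1782.0 km = 1.7820×10⁶ m.
r₂ = 1737 + 8721 = 10458 km = 1.0458×10⁷ m.
Transfer ellipse a_t = (r₁ + r₂)/2 = 6.120×10⁶ m.
At r₁: circular v_c1 = √(μ/r₁) = 1659 m/s; transfer-perilune v_p = √[μ(2/r₁ − 1/a_t)] = 2169 m/s.
Δv₁ = v_p − v_c1 = 509.6 m/s.
At r₂: circular v_c2 = √(μ/r₂) = 684.8 m/s; transfer-apolune v_a = √[μ(2/r₂ − 1/a_t)] = 369.5 m/s.
Δv₂ = v_c2 − v_a = 315.3 m/s.
Total Δv = Δv₁ + Δv₂ = 824.9 m/s.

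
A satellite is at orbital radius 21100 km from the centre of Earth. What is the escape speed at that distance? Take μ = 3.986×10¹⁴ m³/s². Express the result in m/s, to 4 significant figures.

r = 21100 km = 2.110×10⁷ m.
Escape speed v_esc = √(2μ/r) = √(2 × 3.986×10¹⁴ / 2.110×10⁷) = √(3.778×10⁷) = 6147 m/s.

v_esc ≈ 6147 m/s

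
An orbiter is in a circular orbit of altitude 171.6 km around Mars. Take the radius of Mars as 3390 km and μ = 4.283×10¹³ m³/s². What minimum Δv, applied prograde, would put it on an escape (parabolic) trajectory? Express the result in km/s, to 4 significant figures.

r = 3390 + 171.6 = 3561.6 km = 3.5616×10⁶ m.
Circular speed v_c = √(μ/r) = 3468 m/s.
Escape speed v_esc = √(2μ/r) = √2 × v_c = 4904 m/s.
Δv = v_esc − v_c = 1436 m/s = 1.436 km/s.

Δv ≈ 1.436 km/s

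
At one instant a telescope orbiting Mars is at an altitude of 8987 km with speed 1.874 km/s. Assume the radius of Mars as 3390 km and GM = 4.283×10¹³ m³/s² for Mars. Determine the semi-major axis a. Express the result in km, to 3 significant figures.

a ≈ 12600 km

r = 3390 + 8987 = 12377 km = 1.238×10⁷ m.
Specific orbital energy ε = v²/2 − μ/r = (1874)²/2 − 4.283×10¹³/1.238×10⁷ = -1.705×10⁶ J/kg.
Since ε = −μ/(2a), a = −μ/(2ε) = 1.256×10⁷ m = 12564 km.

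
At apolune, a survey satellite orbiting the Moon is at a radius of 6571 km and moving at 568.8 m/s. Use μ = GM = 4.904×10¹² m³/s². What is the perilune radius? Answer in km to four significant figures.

r_a = 6.571×10⁶ m.
Specific energy ε = v²/2 − μ/r = -5.845×10⁵ J/kg, so a = −μ/(2ε) = 4.195×10⁶ m.
The apsides satisfy r_p + r_a = 2a, so the perilune radius is 2a − r_a = 1.818×10⁶ m = 1818.5 km.

perilune radius ≈ 1818 km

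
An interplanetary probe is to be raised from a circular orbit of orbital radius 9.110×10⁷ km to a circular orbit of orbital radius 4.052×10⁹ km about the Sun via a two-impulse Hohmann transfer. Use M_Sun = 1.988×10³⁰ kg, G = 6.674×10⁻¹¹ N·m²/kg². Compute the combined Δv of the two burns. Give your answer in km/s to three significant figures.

Δv_total ≈ 19.7 km/s

μ = GM = 6.674×10⁻¹¹ × 1.988×10³⁰ = 1.327×10²⁰ m³/s².
r₁ = 9.110×10⁷ km = 9.110×10¹⁰ m.
r₂ = 4.052×10⁹ km = 4.052×10¹² m.
Transfer ellipse a_t = (r₁ + r₂)/2 = 2.072×10¹² m.
At r₁: circular v_c1 = √(μ/r₁) = 38160 m/s; transfer-perihelion v_p = √[μ(2/r₁ − 1/a_t)] = 53370 m/s.
Δv₁ = v_p − v_c1 = 15210 m/s.
At r₂: circular v_c2 = √(μ/r₂) = 5722 m/s; transfer-aphelion v_a = √[μ(2/r₂ − 1/a_t)] = 1200 m/s.
Δv₂ = v_c2 − v_a = 4522 m/s.
Total Δv = Δv₁ + Δv₂ = 19730 m/s = 19.73 km/s.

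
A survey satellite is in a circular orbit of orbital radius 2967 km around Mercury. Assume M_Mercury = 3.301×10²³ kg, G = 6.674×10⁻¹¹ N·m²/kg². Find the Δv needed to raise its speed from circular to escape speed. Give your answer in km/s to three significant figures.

Δv ≈ 1.13 km/s

μ = GM = 6.674×10⁻¹¹ × 3.301×10²³ = 2.203×10¹³ m³/s².
r = 2967 km = 2.967×10⁶ m.
Circular speed v_c = √(μ/r) = 2725 m/s.
Escape speed v_esc = √(2μ/r) = √2 × v_c = 3854 m/s.
Δv = v_esc − v_c = 1129 m/s = 1.129 km/s.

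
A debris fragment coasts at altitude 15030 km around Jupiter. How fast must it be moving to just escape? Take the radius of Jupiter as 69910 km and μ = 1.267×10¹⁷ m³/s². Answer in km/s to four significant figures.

r = 69910 + 15030 = 84940 km = 8.4940×10⁷ m.
Escape speed v_esc = √(2μ/r) = √(2 × 1.267×10¹⁷ / 8.494×10⁷) = √(2.983×10⁹) = 54620 m/s.
= 54.62 km/s.

v_esc ≈ 54.62 km/s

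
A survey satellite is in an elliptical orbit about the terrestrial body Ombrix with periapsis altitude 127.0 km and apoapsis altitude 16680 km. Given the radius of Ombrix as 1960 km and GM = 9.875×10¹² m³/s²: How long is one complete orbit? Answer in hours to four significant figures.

T ≈ 18.53 hours

r_p = 1960 + 127.0 = 2087.0 km = 2.0870×10⁶ m.
r_a = 1960 + 16680 = 18640 km = 1.8640×10⁷ m.
Semi-major axis a = (r_p + r_a)/2 = (2087.0 + 18640)/2 = 10364 km = 1.036×10⁷ m.
By Kepler's third law T = 2π√(a³/μ) = 2π × 1.062×10⁴ = 6.671×10⁴ s.
= 18.53 hours.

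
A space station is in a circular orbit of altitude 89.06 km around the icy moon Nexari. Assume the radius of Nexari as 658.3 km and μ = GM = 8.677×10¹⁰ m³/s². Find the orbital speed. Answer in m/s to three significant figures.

r = 658.3 + 89.06 = 747.36 km = 7.4736×10⁵ m.
For a circular orbit v = √(μ/r) = √(8.677×10¹⁰ / 7.474×10⁵) = √(1.161×10⁵) = 340.7 m/s.

v ≈ 341 m/s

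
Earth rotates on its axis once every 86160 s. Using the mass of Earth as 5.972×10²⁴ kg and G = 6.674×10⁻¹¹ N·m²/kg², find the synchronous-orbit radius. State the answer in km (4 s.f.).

r_sync ≈ 42160 km

μ = GM = 6.674×10⁻¹¹ × 5.972×10²⁴ = 3.986×10¹⁴ m³/s².
A synchronous orbit has period T, so by Kepler's third law a = (μT²/4π²)^(1/3).
μT²/4π² = 3.986×10¹⁴ × (8.616×10⁴)² / 39.48 = 7.495×10²² m³.
a = 4.216×10⁷ m = 42162 km.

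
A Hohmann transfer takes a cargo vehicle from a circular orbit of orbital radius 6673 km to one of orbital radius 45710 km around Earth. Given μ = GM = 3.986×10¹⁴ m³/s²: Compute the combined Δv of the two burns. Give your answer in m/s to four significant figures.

r₁ = 6673 km = 6.673×10⁶ m.
r₂ = 45710 km = 4.571×10⁷ m.
Transfer ellipse a_t = (r₁ + r₂)/2 = 2.619×10⁷ m.
At r₁: circular v_c1 = √(μ/r₁) = 7729 m/s; transfer-perigee v_p = √[μ(2/r₁ − 1/a_t)] = 10210 m/s.
Δv₁ = v_p − v_c1 = 2481 m/s.
At r₂: circular v_c2 = √(μ/r₂) = 2953 m/s; transfer-apogee v_a = √[μ(2/r₂ − 1/a_t)] = 1491 m/s.
Δv₂ = v_c2 − v_a = 1462 m/s.
Total Δv = Δv₁ + Δv₂ = 3944 m/s.

Δv_total ≈ 3944 m/s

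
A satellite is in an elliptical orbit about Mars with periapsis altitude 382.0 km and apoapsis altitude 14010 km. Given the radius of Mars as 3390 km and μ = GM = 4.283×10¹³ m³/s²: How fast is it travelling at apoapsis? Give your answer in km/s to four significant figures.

v ≈ 0.9365 km/s

r_p = 3390 + 382.0 = 3772.0 km = 3.7720×10⁶ m.
r_a = 3390 + 14010 = 17400 km = 1.7400×10⁷ m.
Semi-major axis a = (r_p + r_a)/2 = 10586 km = 1.059×10⁷ m.
Vis-viva: v² = μ(2/r − 1/a) = 4.283×10¹³ × (1.149×10⁻⁷ − 9.446×10⁻⁸) = 8.771×10⁵ m²/s².
v = 936.5 m/s = 0.9365 km/s.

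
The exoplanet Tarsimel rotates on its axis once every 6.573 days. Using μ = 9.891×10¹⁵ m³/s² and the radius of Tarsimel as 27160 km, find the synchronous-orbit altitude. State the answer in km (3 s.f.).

h_sync ≈ 4.05×10⁵ km

T = 6.573 days = 5.679×10⁵ s.
A synchronous orbit has period T, so by Kepler's third law a = (μT²/4π²)^(1/3).
μT²/4π² = 9.891×10¹⁵ × (5.679×10⁵)² / 39.48 = 8.080×10²⁵ m³.
a = 4.323×10⁸ m = 4.3233×10⁵ km.
Altitude h = a − R = 4.3233×10⁵ − 27160 = 4.0517×10⁵ km.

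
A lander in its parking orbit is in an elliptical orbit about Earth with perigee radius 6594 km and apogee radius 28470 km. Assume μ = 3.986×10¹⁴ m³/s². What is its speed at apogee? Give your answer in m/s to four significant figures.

Semi-major axis a = (r_p + r_a)/2 = 17532 km = 1.753×10⁷ m.
Vis-viva: v² = μ(2/r − 1/a) = 3.986×10¹⁴ × (7.025×10⁻⁸ − 5.704×10⁻⁸) = 5.266×10⁶ m²/s².
v = 2295 m/s.

v ≈ 2295 m/s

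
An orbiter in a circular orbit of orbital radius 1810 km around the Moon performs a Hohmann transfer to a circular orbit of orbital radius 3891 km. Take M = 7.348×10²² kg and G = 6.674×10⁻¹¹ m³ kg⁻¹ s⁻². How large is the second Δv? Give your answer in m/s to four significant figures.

μ = GM = 6.674×10⁻¹¹ × 7.348×10²² = 4.904×10¹² m³/s².
r₁ = 1810 km = 1.810×10⁶ m.
r₂ = 3891 km = 3.891×10⁶ m.
Transfer ellipse a_t = (r₁ + r₂)/2 = 2.850×10⁶ m.
At r₁: circular v_c1 = √(μ/r₁) = 1646 m/s; transfer-perilune v_p = √[μ(2/r₁ − 1/a_t)] = 1923 m/s.
At r₂: circular v_c2 = √(μ/r₂) = 1123 m/s; transfer-apolune v_a = √[μ(2/r₂ − 1/a_t)] = 894.6 m/s.
Δv₂ = v_c2 − v_a = 228.1 m/s.

Δv ≈ 228.1 m/s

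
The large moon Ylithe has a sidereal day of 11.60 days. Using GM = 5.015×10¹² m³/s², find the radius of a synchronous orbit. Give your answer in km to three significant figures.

r_sync ≈ 50300 km

T = 11.60 days = 1.002×10⁶ s.
A synchronous orbit has period T, so by Kepler's third law a = (μT²/4π²)^(1/3).
μT²/4π² = 5.015×10¹² × (1.002×10⁶)² / 39.48 = 1.276×10²³ m³.
a = 5.034×10⁷ m = 50344 km.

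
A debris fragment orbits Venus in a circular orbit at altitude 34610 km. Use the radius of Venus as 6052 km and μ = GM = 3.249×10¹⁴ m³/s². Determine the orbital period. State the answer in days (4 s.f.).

T ≈ 1.046 days

r = 6052 + 34610 = 40662 km = 4.0662×10⁷ m.
Kepler's third law: T = 2π√(r³/μ) = 2π√((4.066×10⁷)³ / 3.249×10¹⁴).
r³/μ = 2.069×10⁸ s², so T = 2π × 1.438×10⁴ = 9.038×10⁴ s.
Converting: 9.038×10⁴ s ÷ 86400 = 1.046 days.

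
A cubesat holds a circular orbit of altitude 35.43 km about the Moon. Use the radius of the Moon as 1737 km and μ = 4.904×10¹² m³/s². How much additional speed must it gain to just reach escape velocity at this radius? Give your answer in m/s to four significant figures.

r = 1737 + 35.43 = 1772.4 km = 1.7724×10⁶ m.
Circular speed v_c = √(μ/r) = 1663 m/s.
Escape speed v_esc = √(2μ/r) = √2 × v_c = 2352 m/s.
Δv = v_esc − v_c = 689.0 m/s.

Δv ≈ 689.0 m/s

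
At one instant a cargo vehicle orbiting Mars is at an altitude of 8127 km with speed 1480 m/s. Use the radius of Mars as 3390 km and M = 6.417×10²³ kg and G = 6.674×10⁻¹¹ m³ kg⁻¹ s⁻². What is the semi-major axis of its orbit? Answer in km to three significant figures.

μ = GM = 6.674×10⁻¹¹ × 6.417×10²³ = 4.283×10¹³ m³/s².
r = 3390 + 8127 = 11517 km = 1.152×10⁷ m.
Specific orbital energy ε = v²/2 − μ/r = (1480)²/2 − 4.283×10¹³/1.152×10⁷ = -2.623×10⁶ J/kg.
Since ε = −μ/(2a), a = −μ/(2ε) = 8.163×10⁶ m = 8162.5 km.

a ≈ 8160 km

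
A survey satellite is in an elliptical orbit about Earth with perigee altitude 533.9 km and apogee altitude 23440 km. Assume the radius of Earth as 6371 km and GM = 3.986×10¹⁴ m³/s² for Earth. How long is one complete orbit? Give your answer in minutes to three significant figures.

r_p = 6371 + 533.9 = 6904.9 km = 6.9049×10⁶ m.
r_a = 6371 + 23440 = 29811 km = 2.9811×10⁷ m.
Semi-major axis a = (r_p + r_a)/2 = (6904.9 + 29811)/2 = 18358 km = 1.836×10⁷ m.
By Kepler's third law T = 2π√(a³/μ) = 2π × 3.940×10³ = 2.475×10⁴ s.
= 412.6 minutes.

T ≈ 413 minutes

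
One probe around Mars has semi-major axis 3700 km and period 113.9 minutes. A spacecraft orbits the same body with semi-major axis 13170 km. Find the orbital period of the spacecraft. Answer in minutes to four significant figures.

Kepler's third law: T² ∝ a³, so T₂ = T₁ (a₂/a₁)^(3/2).
a₂/a₁ = 3.559, (a₂/a₁)^(3/2) = 6.715.
T₂ = 113.9 × 6.715 = 764.9 minutes.

T₂ ≈ 764.9 minutes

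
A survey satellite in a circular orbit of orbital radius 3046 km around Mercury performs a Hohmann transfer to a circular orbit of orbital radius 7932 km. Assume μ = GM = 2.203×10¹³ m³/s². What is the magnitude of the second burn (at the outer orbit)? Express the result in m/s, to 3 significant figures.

r₁ = 3046 km = 3.046×10⁶ m.
r₂ = 7932 km = 7.932×10⁶ m.
Transfer ellipse a_t = (r₁ + r₂)/2 = 5.489×10⁶ m.
At r₁: circular v_c1 = √(μ/r₁) = 2689 m/s; transfer-periherm v_p = √[μ(2/r₁ − 1/a_t)] = 3233 m/s.
At r₂: circular v_c2 = √(μ/r₂) = 1667 m/s; transfer-apoherm v_a = √[μ(2/r₂ − 1/a_t)] = 1241 m/s.
Δv₂ = v_c2 − v_a = 425.1 m/s.

Δv ≈ 425 m/s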